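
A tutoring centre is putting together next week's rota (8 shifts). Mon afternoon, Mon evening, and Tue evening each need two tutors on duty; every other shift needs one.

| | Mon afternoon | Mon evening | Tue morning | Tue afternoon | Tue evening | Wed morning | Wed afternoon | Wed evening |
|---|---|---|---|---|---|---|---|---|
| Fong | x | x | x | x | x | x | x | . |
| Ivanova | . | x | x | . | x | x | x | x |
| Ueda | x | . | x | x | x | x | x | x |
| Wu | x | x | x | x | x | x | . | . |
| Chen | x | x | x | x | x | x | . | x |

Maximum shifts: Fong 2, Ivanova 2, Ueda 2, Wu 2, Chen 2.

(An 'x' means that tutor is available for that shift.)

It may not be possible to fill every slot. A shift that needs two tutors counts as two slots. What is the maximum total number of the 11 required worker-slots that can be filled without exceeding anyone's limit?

10

Total capacity across all tutors is 2+2+2+2+2 = 10, and 11 slots are needed, so at most 10 can be filled.
An assignment achieving 10: Mon afternoon→Fong+Ueda, Mon evening→Ivanova+Wu, Tue morning→Wu, Tue afternoon→Ueda, Tue evening→Chen, Wed morning→Chen, Wed afternoon→Fong, Wed evening→Ivanova.
Loads: Fong 2/2, Ivanova 2/2, Ueda 2/2, Wu 2/2, Chen 2/2.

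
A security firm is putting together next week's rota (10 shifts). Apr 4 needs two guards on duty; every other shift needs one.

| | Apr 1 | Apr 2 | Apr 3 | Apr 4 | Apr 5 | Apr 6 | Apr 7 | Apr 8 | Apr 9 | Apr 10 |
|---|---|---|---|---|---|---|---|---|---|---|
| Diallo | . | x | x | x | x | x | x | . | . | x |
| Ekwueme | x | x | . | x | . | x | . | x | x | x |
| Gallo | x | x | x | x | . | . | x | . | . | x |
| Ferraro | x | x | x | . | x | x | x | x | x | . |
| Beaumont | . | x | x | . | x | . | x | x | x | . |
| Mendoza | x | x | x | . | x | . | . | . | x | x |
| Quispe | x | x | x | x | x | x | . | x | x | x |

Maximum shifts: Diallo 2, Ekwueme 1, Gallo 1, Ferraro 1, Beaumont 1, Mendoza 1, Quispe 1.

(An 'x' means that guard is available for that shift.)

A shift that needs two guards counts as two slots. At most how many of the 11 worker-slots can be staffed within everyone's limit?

8

Total capacity across all guards is 2+1+1+1+1+1+1 = 8, and 11 slots are needed, so at most 8 can be filled.
An assignment achieving 8: Apr 1→Mendoza, Apr 4→Diallo+Ekwueme, Apr 5→Beaumont, Apr 6→Diallo, Apr 7→Gallo, Apr 8→Ferraro, Apr 9→Quispe.
Loads: Diallo 2/2, Ekwueme 1/1, Gallo 1/1, Ferraro 1/1, Beaumont 1/1, Mendoza 1/1, Quispe 1/1.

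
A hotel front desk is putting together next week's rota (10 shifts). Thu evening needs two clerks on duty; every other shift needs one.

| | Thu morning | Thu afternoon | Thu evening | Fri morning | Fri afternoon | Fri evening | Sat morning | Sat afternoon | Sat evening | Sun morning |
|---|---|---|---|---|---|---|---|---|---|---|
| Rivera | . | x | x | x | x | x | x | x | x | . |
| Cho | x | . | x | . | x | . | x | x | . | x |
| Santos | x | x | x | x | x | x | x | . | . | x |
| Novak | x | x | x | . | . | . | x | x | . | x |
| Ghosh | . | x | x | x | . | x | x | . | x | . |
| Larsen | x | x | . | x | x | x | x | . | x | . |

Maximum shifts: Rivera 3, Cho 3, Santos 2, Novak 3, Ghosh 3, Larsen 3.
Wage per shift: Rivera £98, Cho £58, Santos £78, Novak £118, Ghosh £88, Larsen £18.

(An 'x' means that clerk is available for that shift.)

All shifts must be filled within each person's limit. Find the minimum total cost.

£648

Picking the cheapest available clerk for each shift independently would cost £378, but that ignores the shift limits.
An optimal schedule: Thu morning→Larsen, Thu afternoon→Ghosh, Thu evening→Santos+Ghosh, Fri morning→Larsen, Fri afternoon→Cho, Fri evening→Santos, Sat morning→Ghosh, Sat afternoon→Cho, Sat evening→Larsen, Sun morning→Cho.
Total: 18 + 88 + 78 + 88 + 18 + 58 + 78 + 88 + 58 + 18 + 58 = £648.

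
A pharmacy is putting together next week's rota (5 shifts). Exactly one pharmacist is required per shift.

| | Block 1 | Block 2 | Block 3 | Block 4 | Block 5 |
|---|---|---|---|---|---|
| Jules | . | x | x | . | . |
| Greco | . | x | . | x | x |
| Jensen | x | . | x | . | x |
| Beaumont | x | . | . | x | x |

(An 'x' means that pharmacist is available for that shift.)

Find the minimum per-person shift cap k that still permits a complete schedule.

With 4 pharmacists and 5 worker-slots to fill, someone must work at least ⌈5/4⌉ = 2 shifts, so k ≥ 2.
k = 2 works: Block 1→Jensen, Block 2→Jules, Block 3→Jules, Block 4→Greco, Block 5→Greco.
Loads: Jules 2, Greco 2, Jensen 1, Beaumont 0 — all ≤ 2.

2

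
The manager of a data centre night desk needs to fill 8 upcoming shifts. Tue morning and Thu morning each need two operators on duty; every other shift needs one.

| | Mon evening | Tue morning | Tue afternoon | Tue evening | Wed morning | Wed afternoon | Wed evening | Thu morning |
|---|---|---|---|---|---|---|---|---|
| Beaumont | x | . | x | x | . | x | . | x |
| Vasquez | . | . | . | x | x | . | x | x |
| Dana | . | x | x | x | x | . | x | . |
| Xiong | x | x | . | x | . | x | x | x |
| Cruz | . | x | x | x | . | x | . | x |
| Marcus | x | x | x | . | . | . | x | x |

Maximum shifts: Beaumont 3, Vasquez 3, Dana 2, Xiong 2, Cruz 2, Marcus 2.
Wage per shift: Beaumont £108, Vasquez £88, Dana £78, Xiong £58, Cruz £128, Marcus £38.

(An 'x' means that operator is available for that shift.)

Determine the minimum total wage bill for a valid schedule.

£720

Picking the cheapest available operator for each shift independently would cost £500, but that ignores the shift limits.
An optimal schedule: Mon evening→Marcus, Tue morning→Xiong+Dana, Tue afternoon→Marcus, Tue evening→Vasquez, Wed morning→Dana, Wed afternoon→Xiong, Wed evening→Vasquez, Thu morning→Vasquez+Beaumont.
Total: 38 + 58 + 78 + 38 + 88 + 78 + 58 + 88 + 88 + 108 = £720.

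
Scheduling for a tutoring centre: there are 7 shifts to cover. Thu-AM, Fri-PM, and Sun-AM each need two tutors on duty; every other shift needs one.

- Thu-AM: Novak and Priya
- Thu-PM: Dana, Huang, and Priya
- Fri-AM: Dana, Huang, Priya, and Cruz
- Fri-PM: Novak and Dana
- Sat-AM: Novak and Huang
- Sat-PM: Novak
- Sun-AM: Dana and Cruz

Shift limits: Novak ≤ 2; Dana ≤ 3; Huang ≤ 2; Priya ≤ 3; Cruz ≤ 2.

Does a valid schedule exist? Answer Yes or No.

No

Total capacity is 12 and 10 slots are needed, so capacity alone doesn't rule it out.
Shifts {Thu-AM, Fri-PM, Sat-PM} need 5 worker-slots in total, but the tutors available for any of those shifts (Novak, Dana, and Priya) can supply at most 4 among them. So no valid schedule exists.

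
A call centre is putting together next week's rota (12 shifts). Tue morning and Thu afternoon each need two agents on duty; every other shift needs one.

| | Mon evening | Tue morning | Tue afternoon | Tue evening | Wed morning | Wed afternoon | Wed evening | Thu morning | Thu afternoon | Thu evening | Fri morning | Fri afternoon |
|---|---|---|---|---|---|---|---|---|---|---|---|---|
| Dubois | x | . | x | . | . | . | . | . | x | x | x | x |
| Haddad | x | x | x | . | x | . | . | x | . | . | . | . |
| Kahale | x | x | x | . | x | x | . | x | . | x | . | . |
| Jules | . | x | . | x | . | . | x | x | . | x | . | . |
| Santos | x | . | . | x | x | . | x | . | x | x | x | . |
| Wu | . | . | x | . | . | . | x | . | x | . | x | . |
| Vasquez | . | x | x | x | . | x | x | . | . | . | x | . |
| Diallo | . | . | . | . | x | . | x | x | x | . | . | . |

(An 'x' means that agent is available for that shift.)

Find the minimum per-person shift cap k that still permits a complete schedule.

2

With 8 agents and 14 worker-slots to fill, someone must work at least ⌈14/8⌉ = 2 shifts, so k ≥ 2.
k = 2 works: Mon evening→Dubois, Tue morning→Jules+Vasquez, Tue afternoon→Wu, Tue evening→Jules, Wed morning→Haddad, Wed afternoon→Kahale, Wed evening→Santos, Thu morning→Haddad, Thu afternoon→Wu+Diallo, Thu evening→Kahale, Fri morning→Santos, Fri afternoon→Dubois.
Loads: Dubois 2, Haddad 2, Kahale 2, Jules 2, Santos 2, Wu 2, Vasquez 1, Diallo 1 — all ≤ 2.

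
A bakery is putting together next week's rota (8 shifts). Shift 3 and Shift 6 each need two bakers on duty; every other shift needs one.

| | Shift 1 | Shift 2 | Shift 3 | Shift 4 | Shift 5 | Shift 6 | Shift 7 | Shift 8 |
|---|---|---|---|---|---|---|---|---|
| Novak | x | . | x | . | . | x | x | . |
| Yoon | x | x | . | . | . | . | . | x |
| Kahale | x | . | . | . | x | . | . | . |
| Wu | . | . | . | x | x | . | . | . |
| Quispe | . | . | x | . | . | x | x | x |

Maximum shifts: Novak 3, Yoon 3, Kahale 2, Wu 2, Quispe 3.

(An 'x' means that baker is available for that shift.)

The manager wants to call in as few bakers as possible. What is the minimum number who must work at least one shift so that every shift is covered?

4

10 slots to fill and no one can take more than 3, so at least ⌈10/3⌉ = 4 bakers are needed.
Novak, Yoon, Wu, and Quispe alone can cover everything: Shift 1→Novak, Shift 2→Yoon, Shift 3→Novak+Quispe, Shift 4→Wu, Shift 5→Wu, Shift 6→Novak+Quispe, Shift 7→Quispe, Shift 8→Yoon.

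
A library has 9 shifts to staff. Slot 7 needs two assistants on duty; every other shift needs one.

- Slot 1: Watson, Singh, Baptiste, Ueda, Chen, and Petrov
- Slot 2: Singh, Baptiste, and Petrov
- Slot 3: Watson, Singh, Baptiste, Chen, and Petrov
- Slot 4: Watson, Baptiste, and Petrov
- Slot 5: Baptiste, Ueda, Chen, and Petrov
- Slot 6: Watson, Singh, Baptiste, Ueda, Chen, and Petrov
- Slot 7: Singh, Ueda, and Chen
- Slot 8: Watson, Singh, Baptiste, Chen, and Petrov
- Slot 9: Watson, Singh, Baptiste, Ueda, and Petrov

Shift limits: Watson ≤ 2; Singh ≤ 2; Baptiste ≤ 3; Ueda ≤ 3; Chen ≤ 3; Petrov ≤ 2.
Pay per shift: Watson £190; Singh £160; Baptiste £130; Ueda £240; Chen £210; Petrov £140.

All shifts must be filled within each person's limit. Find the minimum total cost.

Picking the cheapest available assistant for each shift independently would cost £1410, but that ignores the shift limits.
An optimal schedule: Slot 1→Watson, Slot 2→Baptiste, Slot 3→Petrov, Slot 4→Baptiste, Slot 5→Baptiste, Slot 6→Watson, Slot 7→Singh+Chen, Slot 8→Petrov, Slot 9→Singh.
Total: 190 + 130 + 140 + 130 + 130 + 190 + 160 + 210 + 140 + 160 = £1580.

£1580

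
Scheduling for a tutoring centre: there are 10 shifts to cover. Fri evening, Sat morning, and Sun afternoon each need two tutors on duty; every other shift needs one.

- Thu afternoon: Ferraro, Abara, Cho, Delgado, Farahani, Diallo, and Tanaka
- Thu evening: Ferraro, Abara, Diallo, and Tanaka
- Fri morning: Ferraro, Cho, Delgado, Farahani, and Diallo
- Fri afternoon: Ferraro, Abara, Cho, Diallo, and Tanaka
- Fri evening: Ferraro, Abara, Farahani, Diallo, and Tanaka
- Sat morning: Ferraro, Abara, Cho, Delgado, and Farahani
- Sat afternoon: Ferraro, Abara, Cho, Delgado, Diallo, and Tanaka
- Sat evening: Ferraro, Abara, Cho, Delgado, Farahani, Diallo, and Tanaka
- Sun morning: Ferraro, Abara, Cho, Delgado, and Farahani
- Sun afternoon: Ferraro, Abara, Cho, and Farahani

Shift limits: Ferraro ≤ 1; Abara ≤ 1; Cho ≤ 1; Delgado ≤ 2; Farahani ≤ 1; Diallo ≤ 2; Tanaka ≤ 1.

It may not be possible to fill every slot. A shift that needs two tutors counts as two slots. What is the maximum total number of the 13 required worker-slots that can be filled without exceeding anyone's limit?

Total capacity across all tutors is 1+1+1+2+1+2+1 = 9, and 13 slots are needed, so at most 9 can be filled.
An assignment achieving 9: Thu evening→Ferraro, Fri morning→Delgado, Fri afternoon→Diallo, Fri evening→Farahani+Diallo, Sat morning→Delgado, Sat afternoon→Tanaka, Sun afternoon→Abara+Cho.
Loads: Ferraro 1/1, Abara 1/1, Cho 1/1, Delgado 2/2, Farahani 1/1, Diallo 2/2, Tanaka 1/1.

9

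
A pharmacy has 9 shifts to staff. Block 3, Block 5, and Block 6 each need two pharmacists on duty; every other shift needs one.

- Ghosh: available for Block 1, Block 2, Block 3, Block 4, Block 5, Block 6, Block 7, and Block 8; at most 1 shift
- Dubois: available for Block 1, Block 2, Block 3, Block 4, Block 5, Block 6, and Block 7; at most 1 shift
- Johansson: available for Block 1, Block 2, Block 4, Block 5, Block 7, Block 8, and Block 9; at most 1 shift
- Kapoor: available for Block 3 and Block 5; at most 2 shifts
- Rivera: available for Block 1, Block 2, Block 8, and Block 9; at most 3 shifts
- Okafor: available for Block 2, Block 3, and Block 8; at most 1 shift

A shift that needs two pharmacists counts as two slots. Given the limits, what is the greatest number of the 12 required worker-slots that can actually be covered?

9

Total capacity across all pharmacists is 1+1+1+2+3+1 = 9, and 12 slots are needed, so at most 9 can be filled.
An assignment achieving 9: Block 1→Rivera, Block 2→Rivera, Block 3→Kapoor+Okafor, Block 5→Kapoor, Block 6→Ghosh+Dubois, Block 8→Rivera, Block 9→Johansson.
Loads: Ghosh 1/1, Dubois 1/1, Johansson 1/1, Kapoor 2/2, Rivera 3/3, Okafor 1/1.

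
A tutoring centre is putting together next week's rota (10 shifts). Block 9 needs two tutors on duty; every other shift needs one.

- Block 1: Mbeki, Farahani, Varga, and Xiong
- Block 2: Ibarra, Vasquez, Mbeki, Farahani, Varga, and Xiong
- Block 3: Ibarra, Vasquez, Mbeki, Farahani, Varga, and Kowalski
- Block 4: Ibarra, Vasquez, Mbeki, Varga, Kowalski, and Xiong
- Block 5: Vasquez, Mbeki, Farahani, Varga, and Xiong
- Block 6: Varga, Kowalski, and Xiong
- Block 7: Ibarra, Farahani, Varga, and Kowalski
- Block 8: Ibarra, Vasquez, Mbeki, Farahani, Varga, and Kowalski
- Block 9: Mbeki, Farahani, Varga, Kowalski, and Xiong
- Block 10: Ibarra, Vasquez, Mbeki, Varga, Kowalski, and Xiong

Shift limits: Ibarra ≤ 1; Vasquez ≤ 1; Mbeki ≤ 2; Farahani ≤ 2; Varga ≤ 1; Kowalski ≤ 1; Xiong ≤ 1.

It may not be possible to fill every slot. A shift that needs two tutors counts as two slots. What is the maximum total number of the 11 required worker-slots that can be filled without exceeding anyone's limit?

Total capacity across all tutors is 1+1+2+2+1+1+1 = 9, and 11 slots are needed, so at most 9 can be filled.
An assignment achieving 9: Block 1→Mbeki, Block 2→Farahani, Block 3→Kowalski, Block 4→Xiong, Block 5→Vasquez, Block 6→Varga, Block 7→Ibarra, Block 9→Mbeki+Farahani.
Loads: Ibarra 1/1, Vasquez 1/1, Mbeki 2/2, Farahani 2/2, Varga 1/1, Kowalski 1/1, Xiong 1/1.

9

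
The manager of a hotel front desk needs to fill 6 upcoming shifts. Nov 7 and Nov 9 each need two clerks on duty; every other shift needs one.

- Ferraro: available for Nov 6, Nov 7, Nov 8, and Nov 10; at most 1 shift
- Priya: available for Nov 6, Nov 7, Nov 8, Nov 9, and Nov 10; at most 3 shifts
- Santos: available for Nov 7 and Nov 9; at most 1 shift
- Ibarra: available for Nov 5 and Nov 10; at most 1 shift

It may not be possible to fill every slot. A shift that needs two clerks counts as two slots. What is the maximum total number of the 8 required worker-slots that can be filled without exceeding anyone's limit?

6

Total capacity across all clerks is 1+3+1+1 = 6, and 8 slots are needed, so at most 6 can be filled.
An assignment achieving 6: Nov 5→Ibarra, Nov 6→Ferraro, Nov 7→Priya, Nov 8→Priya, Nov 9→Priya+Santos.
Loads: Ferraro 1/1, Priya 3/3, Santos 1/1, Ibarra 1/1.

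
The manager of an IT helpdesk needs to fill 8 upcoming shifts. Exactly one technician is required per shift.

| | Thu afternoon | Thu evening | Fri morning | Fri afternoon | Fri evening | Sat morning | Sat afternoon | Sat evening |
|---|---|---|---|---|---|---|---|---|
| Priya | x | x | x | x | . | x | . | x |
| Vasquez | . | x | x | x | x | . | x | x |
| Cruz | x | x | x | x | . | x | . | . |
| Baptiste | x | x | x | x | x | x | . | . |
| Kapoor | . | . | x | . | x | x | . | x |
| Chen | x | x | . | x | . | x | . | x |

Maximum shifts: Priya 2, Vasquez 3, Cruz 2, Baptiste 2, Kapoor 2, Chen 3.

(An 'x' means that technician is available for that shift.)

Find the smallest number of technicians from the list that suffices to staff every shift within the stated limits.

3

8 slots to fill and no one can take more than 3, so at least ⌈8/3⌉ = 3 technicians are needed.
Priya, Vasquez, and Chen alone can cover everything: Thu afternoon→Priya, Thu evening→Vasquez, Fri morning→Priya, Fri afternoon→Chen, Fri evening→Vasquez, Sat morning→Chen, Sat afternoon→Vasquez, Sat evening→Chen.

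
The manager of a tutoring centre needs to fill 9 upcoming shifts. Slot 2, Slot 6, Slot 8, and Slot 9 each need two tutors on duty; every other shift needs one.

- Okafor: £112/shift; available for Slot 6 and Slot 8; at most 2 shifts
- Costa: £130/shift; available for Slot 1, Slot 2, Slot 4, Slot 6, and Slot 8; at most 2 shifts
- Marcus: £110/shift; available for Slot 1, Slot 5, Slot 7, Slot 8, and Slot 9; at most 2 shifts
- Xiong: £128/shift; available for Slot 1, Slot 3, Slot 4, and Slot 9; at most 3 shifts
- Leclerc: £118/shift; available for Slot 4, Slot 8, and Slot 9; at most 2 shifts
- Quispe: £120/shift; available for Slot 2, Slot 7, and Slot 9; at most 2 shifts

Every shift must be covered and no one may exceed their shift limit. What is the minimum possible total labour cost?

£1564

Slot 2 can only be covered by Costa and Quispe, so that assignment is forced.
Slot 3 can only be covered by Xiong, so that assignment is forced.
Slot 5 can only be covered by Marcus, so that assignment is forced.
Picking the cheapest available tutor for each shift independently would cost £1518, but that ignores the shift limits.
An optimal schedule: Slot 1→Xiong, Slot 2→Costa+Quispe, Slot 3→Xiong, Slot 4→Xiong, Slot 5→Marcus, Slot 6→Okafor+Costa, Slot 7→Marcus, Slot 8→Okafor+Leclerc, Slot 9→Leclerc+Quispe.
Total: 128 + 130 + 120 + 128 + 128 + 110 + 112 + 130 + 110 + 112 + 118 + 118 + 120 = £1564.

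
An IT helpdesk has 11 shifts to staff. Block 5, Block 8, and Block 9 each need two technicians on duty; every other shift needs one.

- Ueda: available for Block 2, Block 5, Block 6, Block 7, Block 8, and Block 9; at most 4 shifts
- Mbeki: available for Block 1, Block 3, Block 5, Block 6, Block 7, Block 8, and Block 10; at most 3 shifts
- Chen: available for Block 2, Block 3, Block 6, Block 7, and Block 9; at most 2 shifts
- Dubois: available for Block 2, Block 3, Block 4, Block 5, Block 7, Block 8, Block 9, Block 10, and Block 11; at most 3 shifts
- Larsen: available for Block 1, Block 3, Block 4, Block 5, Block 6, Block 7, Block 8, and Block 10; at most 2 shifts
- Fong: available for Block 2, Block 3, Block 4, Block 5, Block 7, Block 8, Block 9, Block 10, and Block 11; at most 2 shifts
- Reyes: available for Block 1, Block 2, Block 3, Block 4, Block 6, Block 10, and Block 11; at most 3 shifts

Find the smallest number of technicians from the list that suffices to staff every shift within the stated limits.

14 slots to fill and no one can take more than 4, so at least ⌈14/4⌉ = 4 technicians are needed.
Any 4 technicians together have capacity at most 4+3+3+3 = 13 < 14 slots, so 4 can never suffice.
Ueda, Mbeki, Chen, Dubois, and Larsen alone can cover everything: Block 1→Mbeki, Block 2→Ueda, Block 3→Mbeki, Block 4→Dubois, Block 5→Ueda+Larsen, Block 6→Ueda, Block 7→Chen, Block 8→Dubois+Larsen, Block 9→Ueda+Chen, Block 10→Mbeki, Block 11→Dubois.

5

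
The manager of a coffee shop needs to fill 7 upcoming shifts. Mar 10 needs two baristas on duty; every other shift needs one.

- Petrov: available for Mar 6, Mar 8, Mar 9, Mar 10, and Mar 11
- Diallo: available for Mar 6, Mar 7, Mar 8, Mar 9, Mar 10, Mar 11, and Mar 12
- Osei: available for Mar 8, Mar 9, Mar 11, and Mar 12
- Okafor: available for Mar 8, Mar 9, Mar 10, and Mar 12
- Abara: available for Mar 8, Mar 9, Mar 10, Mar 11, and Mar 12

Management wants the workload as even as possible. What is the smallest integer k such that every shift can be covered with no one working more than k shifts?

With 5 baristas and 8 worker-slots to fill, someone must work at least ⌈8/5⌉ = 2 shifts, so k ≥ 2.
k = 2 works: Mar 6→Petrov, Mar 7→Diallo, Mar 8→Osei, Mar 9→Osei, Mar 10→Okafor+Abara, Mar 11→Petrov, Mar 12→Diallo.
Loads: Petrov 2, Diallo 2, Osei 2, Okafor 1, Abara 1 — all ≤ 2.

2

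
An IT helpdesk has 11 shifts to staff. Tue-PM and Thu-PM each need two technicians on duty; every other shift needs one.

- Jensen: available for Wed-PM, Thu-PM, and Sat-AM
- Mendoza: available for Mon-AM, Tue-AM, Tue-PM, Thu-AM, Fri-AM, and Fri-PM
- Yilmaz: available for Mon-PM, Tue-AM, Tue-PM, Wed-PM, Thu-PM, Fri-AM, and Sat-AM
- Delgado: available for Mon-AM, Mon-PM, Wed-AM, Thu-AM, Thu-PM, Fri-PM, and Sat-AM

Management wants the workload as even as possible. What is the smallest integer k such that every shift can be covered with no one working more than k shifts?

4

With 4 technicians and 13 worker-slots to fill, someone must work at least ⌈13/4⌉ = 4 shifts, so k ≥ 4.
k = 4 works: Mon-AM→Mendoza, Mon-PM→Yilmaz, Tue-AM→Mendoza, Tue-PM→Mendoza+Yilmaz, Wed-AM→Delgado, Wed-PM→Jensen, Thu-AM→Mendoza, Thu-PM→Jensen+Yilmaz, Fri-AM→Yilmaz, Fri-PM→Delgado, Sat-AM→Jensen.
Loads: Jensen 3, Mendoza 4, Yilmaz 4, Delgado 2 — all ≤ 4.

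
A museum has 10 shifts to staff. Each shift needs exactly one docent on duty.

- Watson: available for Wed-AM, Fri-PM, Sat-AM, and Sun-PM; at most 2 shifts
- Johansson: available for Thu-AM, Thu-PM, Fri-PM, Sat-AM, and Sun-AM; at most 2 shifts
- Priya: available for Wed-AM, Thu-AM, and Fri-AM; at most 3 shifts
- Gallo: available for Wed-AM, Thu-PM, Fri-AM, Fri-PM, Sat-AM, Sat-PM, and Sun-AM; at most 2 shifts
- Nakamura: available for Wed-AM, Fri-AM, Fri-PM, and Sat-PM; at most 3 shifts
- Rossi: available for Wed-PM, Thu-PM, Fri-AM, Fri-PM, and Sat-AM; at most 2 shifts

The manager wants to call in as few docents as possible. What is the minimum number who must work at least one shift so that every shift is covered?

10 slots to fill and no one can take more than 3, so at least ⌈10/3⌉ = 4 docents are needed.
No set of 4 docents can cover every shift (each such set leaves at least one shift with no one available or exceeds a cap).
Watson, Johansson, Priya, Gallo, and Rossi alone can cover everything: Wed-AM→Priya, Wed-PM→Rossi, Thu-AM→Johansson, Thu-PM→Gallo, Fri-AM→Priya, Fri-PM→Watson, Sat-AM→Rossi, Sat-PM→Gallo, Sun-AM→Johansson, Sun-PM→Watson.

5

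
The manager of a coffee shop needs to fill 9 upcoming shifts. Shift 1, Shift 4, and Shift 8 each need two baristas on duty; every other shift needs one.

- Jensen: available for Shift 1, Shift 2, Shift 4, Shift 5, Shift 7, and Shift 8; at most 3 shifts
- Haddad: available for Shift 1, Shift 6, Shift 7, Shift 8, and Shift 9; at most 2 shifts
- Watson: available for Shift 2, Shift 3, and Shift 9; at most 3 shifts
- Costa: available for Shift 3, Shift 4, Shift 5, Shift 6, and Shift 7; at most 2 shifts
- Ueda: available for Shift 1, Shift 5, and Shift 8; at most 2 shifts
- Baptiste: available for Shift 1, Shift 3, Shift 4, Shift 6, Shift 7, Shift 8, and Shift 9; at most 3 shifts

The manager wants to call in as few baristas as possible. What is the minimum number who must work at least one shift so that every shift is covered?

5

12 slots to fill and no one can take more than 3, so at least ⌈12/3⌉ = 4 baristas are needed.
Any 4 baristas together have capacity at most 3+3+3+2 = 11 < 12 slots, so 4 can never suffice.
Jensen, Haddad, Watson, Costa, and Ueda alone can cover everything: Shift 1→Jensen+Haddad, Shift 2→Watson, Shift 3→Watson, Shift 4→Jensen+Costa, Shift 5→Ueda, Shift 6→Haddad, Shift 7→Costa, Shift 8→Jensen+Ueda, Shift 9→Watson.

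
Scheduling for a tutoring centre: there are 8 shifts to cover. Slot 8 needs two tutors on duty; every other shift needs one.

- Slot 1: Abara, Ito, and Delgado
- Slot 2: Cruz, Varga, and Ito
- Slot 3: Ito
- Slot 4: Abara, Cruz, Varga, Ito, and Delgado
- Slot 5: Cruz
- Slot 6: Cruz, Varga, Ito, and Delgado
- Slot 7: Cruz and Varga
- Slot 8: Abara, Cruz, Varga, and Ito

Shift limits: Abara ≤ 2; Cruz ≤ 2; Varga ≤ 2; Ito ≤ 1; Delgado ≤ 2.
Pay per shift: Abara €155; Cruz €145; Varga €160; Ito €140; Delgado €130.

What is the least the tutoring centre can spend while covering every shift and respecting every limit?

€1320

Slot 3 can only be covered by Ito, so that assignment is forced.
Slot 5 can only be covered by Cruz, so that assignment is forced.
Picking the cheapest available tutor for each shift independently would cost €1245, but that ignores the shift limits.
An optimal schedule: Slot 1→Abara, Slot 2→Varga, Slot 3→Ito, Slot 4→Delgado, Slot 5→Cruz, Slot 6→Delgado, Slot 7→Cruz, Slot 8→Abara+Varga.
Total: 155 + 160 + 140 + 130 + 145 + 130 + 145 + 155 + 160 = €1320.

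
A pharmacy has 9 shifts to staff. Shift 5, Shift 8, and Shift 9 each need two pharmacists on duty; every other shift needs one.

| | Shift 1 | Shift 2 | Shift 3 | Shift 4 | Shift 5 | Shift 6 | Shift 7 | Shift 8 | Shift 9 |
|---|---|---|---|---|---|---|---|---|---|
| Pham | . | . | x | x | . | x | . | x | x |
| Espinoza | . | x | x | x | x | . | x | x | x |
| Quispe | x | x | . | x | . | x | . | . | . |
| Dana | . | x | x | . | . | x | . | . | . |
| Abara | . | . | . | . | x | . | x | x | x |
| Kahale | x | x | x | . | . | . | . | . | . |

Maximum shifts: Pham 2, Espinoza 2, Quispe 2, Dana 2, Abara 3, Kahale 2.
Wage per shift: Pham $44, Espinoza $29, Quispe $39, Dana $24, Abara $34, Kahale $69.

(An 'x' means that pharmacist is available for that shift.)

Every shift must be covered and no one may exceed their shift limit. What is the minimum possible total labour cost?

Shift 5 can only be covered by Espinoza and Abara, so that assignment is forced.
Picking the cheapest available pharmacist for each shift independently would cost $358, but that ignores the shift limits.
An optimal schedule: Shift 1→Quispe, Shift 2→Dana, Shift 3→Kahale, Shift 4→Quispe, Shift 5→Espinoza+Abara, Shift 6→Dana, Shift 7→Espinoza, Shift 8→Pham+Abara, Shift 9→Pham+Abara.
Total: 39 + 24 + 69 + 39 + 29 + 34 + 24 + 29 + 44 + 34 + 44 + 34 = $443.

$443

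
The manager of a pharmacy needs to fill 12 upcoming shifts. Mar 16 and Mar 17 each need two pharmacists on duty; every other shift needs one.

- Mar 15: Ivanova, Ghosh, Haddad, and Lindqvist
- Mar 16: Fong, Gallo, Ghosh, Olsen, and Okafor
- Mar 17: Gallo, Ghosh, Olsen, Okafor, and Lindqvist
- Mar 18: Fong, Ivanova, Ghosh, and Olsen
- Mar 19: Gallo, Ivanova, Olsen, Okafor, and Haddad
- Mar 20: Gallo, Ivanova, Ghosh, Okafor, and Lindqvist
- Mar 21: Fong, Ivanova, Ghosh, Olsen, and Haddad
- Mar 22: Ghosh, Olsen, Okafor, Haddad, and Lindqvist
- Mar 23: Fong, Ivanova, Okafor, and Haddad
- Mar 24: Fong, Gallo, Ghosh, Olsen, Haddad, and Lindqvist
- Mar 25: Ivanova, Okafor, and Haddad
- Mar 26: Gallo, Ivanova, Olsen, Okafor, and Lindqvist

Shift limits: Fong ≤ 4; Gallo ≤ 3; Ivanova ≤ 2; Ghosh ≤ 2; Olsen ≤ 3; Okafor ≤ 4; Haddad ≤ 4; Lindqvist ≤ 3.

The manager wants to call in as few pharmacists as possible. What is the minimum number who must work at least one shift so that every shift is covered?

4

14 slots to fill and no one can take more than 4, so at least ⌈14/4⌉ = 4 pharmacists are needed.
Fong, Gallo, Olsen, and Haddad alone can cover everything: Mar 15→Haddad, Mar 16→Fong+Olsen, Mar 17→Gallo+Olsen, Mar 18→Fong, Mar 19→Haddad, Mar 20→Gallo, Mar 21→Fong, Mar 22→Olsen, Mar 23→Fong, Mar 24→Haddad, Mar 25→Haddad, Mar 26→Gallo.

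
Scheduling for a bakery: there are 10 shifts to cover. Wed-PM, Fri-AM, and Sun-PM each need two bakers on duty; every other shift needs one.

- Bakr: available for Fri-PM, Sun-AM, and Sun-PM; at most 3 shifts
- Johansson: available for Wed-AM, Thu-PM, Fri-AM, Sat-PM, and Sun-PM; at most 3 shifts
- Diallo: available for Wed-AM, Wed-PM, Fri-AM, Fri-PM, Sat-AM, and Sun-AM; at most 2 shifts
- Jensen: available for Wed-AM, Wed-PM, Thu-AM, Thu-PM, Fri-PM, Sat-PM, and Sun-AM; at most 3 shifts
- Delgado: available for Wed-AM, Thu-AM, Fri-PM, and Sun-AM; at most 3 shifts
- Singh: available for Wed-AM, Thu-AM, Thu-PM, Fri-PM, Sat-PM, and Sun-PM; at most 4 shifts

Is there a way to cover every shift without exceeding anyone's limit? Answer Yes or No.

Total capacity is 18 and 13 slots are needed, so capacity alone doesn't rule it out.
Shifts {Wed-PM, Fri-AM, Sat-AM} need 5 worker-slots in total, but the bakers available for any of those shifts (Johansson, Diallo, and Jensen) can supply at most 4 among them. So no valid schedule exists.

No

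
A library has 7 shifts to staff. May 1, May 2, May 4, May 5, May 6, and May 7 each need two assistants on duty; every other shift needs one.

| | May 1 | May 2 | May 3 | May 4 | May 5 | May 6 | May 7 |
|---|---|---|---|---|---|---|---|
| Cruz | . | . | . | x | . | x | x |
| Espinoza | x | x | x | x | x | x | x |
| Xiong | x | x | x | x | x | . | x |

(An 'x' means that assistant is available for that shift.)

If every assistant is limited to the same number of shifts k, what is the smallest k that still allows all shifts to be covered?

5

With 3 assistants and 13 worker-slots to fill, someone must work at least ⌈13/3⌉ = 5 shifts, so k ≥ 5.
k = 5 works: May 1→Espinoza+Xiong, May 2→Espinoza+Xiong, May 3→Espinoza, May 4→Cruz+Xiong, May 5→Espinoza+Xiong, May 6→Cruz+Espinoza, May 7→Cruz+Xiong.
Loads: Cruz 3, Espinoza 5, Xiong 5 — all ≤ 5.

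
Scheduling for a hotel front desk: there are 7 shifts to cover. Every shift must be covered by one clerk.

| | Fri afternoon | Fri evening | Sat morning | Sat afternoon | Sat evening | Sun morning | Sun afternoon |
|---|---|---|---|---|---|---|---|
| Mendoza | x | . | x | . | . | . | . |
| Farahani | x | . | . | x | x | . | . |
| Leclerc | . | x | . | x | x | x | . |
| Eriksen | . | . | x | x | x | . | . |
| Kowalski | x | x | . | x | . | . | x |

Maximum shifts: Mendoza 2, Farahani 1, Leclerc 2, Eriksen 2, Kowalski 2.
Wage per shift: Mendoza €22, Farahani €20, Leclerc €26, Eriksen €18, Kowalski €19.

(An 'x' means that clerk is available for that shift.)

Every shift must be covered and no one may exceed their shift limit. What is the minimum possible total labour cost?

€142

Sun morning can only be covered by Leclerc, so that assignment is forced.
Sun afternoon can only be covered by Kowalski, so that assignment is forced.
Picking the cheapest available clerk for each shift independently would cost €137, but that ignores the shift limits.
An optimal schedule: Fri afternoon→Mendoza, Fri evening→Kowalski, Sat morning→Eriksen, Sat afternoon→Farahani, Sat evening→Eriksen, Sun morning→Leclerc, Sun afternoon→Kowalski.
Total: 22 + 19 + 18 + 20 + 18 + 26 + 19 = €142.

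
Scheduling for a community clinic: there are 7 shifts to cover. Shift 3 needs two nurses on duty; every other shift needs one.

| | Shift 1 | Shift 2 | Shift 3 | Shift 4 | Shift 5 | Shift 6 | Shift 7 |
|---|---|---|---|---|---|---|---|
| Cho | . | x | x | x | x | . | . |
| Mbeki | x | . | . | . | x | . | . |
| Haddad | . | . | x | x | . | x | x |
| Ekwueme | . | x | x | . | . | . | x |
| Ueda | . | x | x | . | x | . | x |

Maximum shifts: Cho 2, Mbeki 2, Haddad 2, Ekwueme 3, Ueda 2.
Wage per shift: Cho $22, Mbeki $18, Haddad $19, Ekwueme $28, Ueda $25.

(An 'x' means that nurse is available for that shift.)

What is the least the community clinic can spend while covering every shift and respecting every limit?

Shift 1 can only be covered by Mbeki, so that assignment is forced.
Shift 6 can only be covered by Haddad, so that assignment is forced.
Picking the cheapest available nurse for each shift independently would cost $156, but that ignores the shift limits.
An optimal schedule: Shift 1→Mbeki, Shift 2→Cho, Shift 3→Cho+Ueda, Shift 4→Haddad, Shift 5→Mbeki, Shift 6→Haddad, Shift 7→Ueda.
Total: 18 + 22 + 22 + 25 + 19 + 18 + 19 + 25 = $168.

$168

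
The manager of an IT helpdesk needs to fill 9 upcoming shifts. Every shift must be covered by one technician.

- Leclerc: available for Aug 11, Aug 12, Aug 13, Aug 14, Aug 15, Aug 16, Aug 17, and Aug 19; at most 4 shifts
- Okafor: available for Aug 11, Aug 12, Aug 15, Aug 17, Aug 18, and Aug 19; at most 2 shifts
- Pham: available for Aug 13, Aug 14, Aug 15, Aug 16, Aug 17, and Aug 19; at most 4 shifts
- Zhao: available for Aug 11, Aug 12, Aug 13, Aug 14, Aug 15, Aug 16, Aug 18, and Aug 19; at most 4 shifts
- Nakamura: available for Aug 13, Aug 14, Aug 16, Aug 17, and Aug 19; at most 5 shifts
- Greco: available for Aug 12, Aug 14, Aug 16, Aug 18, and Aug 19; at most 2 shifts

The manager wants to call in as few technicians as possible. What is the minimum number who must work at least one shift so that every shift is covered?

9 slots to fill and no one can take more than 5, so at least ⌈9/5⌉ = 2 technicians are needed.
Zhao and Nakamura alone can cover everything: Aug 11→Zhao, Aug 12→Zhao, Aug 13→Nakamura, Aug 14→Nakamura, Aug 15→Zhao, Aug 16→Nakamura, Aug 17→Nakamura, Aug 18→Zhao, Aug 19→Nakamura.

2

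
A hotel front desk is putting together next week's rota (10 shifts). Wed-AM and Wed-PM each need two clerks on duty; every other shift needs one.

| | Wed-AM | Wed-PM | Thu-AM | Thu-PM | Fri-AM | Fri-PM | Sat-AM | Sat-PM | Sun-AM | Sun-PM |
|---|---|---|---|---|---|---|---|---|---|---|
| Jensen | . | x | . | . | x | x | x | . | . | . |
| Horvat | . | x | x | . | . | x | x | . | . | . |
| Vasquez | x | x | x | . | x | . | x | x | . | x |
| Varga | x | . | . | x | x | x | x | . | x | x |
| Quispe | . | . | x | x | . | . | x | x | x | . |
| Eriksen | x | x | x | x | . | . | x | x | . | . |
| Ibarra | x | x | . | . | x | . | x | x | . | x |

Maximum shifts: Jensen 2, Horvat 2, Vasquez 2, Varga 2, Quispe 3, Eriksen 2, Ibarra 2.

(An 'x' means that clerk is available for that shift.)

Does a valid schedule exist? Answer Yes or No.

Yes

One valid schedule: Wed-AM→Eriksen+Ibarra, Wed-PM→Eriksen+Ibarra, Thu-AM→Horvat, Thu-PM→Varga, Fri-AM→Jensen, Fri-PM→Jensen, Sat-AM→Horvat, Sat-PM→Vasquez, Sun-AM→Varga, Sun-PM→Vasquez.
Loads: Jensen 2/2, Horvat 2/2, Vasquez 2/2, Varga 2/2, Quispe 0/3, Eriksen 2/2, Ibarra 2/2 — all within limits.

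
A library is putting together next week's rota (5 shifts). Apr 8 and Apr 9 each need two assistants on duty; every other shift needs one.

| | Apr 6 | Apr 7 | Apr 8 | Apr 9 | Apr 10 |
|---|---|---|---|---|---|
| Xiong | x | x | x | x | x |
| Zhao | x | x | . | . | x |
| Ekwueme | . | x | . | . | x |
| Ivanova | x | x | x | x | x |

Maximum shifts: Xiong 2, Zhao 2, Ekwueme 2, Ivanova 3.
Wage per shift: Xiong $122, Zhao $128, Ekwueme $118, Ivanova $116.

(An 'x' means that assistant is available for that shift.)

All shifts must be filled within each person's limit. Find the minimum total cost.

$828

Apr 8 can only be covered by Xiong and Ivanova, so that assignment is forced.
Apr 9 can only be covered by Xiong and Ivanova, so that assignment is forced.
Picking the cheapest available assistant for each shift independently would cost $824, but that ignores the shift limits.
An optimal schedule: Apr 6→Ivanova, Apr 7→Ekwueme, Apr 8→Ivanova+Xiong, Apr 9→Ivanova+Xiong, Apr 10→Ekwueme.
Total: 116 + 118 + 116 + 122 + 116 + 122 + 118 = $828.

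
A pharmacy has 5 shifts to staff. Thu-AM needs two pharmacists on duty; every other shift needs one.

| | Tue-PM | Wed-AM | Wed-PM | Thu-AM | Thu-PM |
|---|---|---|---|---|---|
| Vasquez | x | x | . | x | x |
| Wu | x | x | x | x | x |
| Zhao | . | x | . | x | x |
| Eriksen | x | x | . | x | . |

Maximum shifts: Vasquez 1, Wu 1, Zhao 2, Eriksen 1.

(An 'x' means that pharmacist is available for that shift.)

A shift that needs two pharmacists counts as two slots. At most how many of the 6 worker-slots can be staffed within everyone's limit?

5

Total capacity across all pharmacists is 1+1+2+1 = 5, and 6 slots are needed, so at most 5 can be filled.
An assignment achieving 5: Tue-PM→Vasquez, Wed-AM→Zhao, Wed-PM→Wu, Thu-AM→Eriksen, Thu-PM→Zhao.
Loads: Vasquez 1/1, Wu 1/1, Zhao 2/2, Eriksen 1/1.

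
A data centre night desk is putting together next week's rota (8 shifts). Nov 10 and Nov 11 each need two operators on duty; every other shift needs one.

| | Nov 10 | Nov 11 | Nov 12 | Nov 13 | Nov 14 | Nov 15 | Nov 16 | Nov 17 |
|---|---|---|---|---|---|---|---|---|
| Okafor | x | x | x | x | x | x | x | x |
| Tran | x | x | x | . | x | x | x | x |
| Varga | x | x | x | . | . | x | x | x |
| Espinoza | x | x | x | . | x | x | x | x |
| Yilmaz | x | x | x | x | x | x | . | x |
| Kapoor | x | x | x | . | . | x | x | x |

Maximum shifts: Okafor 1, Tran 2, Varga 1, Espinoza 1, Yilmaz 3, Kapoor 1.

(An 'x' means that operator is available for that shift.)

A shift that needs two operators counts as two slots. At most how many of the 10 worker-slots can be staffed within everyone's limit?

Total capacity across all operators is 1+2+1+1+3+1 = 9, and 10 slots are needed, so at most 9 can be filled.
An assignment achieving 9: Nov 10→Varga+Espinoza, Nov 11→Yilmaz+Kapoor, Nov 12→Yilmaz, Nov 13→Okafor, Nov 14→Tran, Nov 15→Yilmaz, Nov 16→Tran.
Loads: Okafor 1/1, Tran 2/2, Varga 1/1, Espinoza 1/1, Yilmaz 3/3, Kapoor 1/1.

9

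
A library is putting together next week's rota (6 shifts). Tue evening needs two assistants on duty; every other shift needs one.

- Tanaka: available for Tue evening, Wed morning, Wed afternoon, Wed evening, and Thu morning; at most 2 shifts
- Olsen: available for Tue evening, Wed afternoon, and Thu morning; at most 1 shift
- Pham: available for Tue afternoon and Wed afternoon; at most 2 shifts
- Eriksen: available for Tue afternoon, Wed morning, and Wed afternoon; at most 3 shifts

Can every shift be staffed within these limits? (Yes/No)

Total capacity is 8 and 7 slots are needed, so capacity alone doesn't rule it out.
Shifts {Tue evening, Wed evening, Thu morning} need 4 worker-slots in total, but the assistants available for any of those shifts (Tanaka and Olsen) can supply at most 3 among them. So no valid schedule exists.

No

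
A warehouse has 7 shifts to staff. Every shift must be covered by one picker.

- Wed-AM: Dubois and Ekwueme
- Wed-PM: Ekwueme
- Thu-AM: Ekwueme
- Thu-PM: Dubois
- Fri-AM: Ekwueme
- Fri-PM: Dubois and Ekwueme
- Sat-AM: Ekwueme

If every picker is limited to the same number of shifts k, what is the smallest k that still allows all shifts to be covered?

With 2 pickers and 7 worker-slots to fill, someone must work at least ⌈7/2⌉ = 4 shifts, so k ≥ 4.
k = 4 works: Wed-AM→Dubois, Wed-PM→Ekwueme, Thu-AM→Ekwueme, Thu-PM→Dubois, Fri-AM→Ekwueme, Fri-PM→Dubois, Sat-AM→Ekwueme.
Loads: Dubois 3, Ekwueme 4 — all ≤ 4.

4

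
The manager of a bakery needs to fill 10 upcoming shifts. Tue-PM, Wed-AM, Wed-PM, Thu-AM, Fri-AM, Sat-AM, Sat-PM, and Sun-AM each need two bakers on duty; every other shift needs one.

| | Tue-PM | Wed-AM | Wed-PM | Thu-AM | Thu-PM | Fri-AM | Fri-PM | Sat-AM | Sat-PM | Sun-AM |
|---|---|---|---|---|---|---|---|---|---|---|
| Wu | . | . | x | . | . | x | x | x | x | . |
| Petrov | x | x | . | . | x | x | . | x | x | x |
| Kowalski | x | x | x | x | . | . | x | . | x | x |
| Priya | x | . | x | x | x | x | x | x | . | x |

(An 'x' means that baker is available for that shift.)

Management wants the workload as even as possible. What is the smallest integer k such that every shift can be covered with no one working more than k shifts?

With 4 bakers and 18 worker-slots to fill, someone must work at least ⌈18/4⌉ = 5 shifts, so k ≥ 5.
k = 5 works: Tue-PM→Petrov+Kowalski, Wed-AM→Petrov+Kowalski, Wed-PM→Wu+Kowalski, Thu-AM→Kowalski+Priya, Thu-PM→Petrov, Fri-AM→Wu+Petrov, Fri-PM→Wu, Sat-AM→Wu+Priya, Sat-PM→Wu+Petrov, Sun-AM→Kowalski+Priya.
Loads: Wu 5, Petrov 5, Kowalski 5, Priya 3 — all ≤ 5.

5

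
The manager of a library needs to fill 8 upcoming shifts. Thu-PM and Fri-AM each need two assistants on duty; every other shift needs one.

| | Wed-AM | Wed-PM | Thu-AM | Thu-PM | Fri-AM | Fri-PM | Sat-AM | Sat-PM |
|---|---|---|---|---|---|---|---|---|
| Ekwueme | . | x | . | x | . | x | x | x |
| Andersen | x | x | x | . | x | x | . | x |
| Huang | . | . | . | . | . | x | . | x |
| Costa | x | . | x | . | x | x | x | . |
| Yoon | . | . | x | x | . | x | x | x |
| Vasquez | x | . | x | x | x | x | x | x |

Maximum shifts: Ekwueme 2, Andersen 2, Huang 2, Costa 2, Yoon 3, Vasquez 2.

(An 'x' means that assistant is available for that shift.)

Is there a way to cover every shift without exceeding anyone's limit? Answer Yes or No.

One valid schedule: Wed-AM→Andersen, Wed-PM→Ekwueme, Thu-AM→Costa, Thu-PM→Ekwueme+Yoon, Fri-AM→Andersen+Costa, Fri-PM→Huang, Sat-AM→Yoon, Sat-PM→Huang.
Loads: Ekwueme 2/2, Andersen 2/2, Huang 2/2, Costa 2/2, Yoon 2/3, Vasquez 0/2 — all within limits.

Yes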